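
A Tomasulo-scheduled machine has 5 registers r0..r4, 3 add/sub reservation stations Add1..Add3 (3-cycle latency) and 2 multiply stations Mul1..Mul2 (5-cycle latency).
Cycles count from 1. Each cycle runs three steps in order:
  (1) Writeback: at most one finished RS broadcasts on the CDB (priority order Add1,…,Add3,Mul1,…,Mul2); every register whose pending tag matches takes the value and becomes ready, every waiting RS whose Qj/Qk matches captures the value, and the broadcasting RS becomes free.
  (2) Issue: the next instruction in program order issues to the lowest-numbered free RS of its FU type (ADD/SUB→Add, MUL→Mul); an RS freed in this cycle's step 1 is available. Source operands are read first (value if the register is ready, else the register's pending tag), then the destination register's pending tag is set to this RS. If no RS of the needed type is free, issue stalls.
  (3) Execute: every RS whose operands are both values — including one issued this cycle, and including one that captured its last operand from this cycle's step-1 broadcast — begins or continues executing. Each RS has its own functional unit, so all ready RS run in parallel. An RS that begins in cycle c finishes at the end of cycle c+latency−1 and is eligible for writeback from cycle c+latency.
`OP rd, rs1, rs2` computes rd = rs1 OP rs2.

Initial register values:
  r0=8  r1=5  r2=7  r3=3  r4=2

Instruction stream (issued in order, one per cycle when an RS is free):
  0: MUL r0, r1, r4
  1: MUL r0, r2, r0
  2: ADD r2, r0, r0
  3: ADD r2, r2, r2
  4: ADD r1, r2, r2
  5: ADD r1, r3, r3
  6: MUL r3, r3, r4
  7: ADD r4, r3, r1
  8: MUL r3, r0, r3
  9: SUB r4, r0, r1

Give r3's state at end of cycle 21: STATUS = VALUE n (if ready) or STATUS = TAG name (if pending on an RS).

cycle 1: issue MUL r0<-Mul1 // r0:Mul1,r1:5,r2:7,r3:3,r4:2
cycle 2: issue MUL r0<-Mul2 // r0:Mul2,r1:5,r2:7,r3:3,r4:2
cycle 3: issue ADD r2<-Add1 // r0:Mul2,r1:5,r2:Add1,r3:3,r4:2
cycle 4: issue ADD r2<-Add2 // r0:Mul2,r1:5,r2:Add2,r3:3,r4:2
cycle 5: issue ADD r1<-Add3 // r0:Mul2,r1:Add3,r2:Add2,r3:3,r4:2
cycle 6: CDB Mul1=10; stall // r0:Mul2,r1:Add3,r2:Add2,r3:3,r4:2
cycle 7: stall // r0:Mul2,r1:Add3,r2:Add2,r3:3,r4:2
cycle 8: stall // r0:Mul2,r1:Add3,r2:Add2,r3:3,r4:2
cycle 9: stall // r0:Mul2,r1:Add3,r2:Add2,r3:3,r4:2
cycle 10: stall // r0:Mul2,r1:Add3,r2:Add2,r3:3,r4:2
cycle 11: CDB Mul2=70; stall // r0:70,r1:Add3,r2:Add2,r3:3,r4:2
cycle 12: stall // r0:70,r1:Add3,r2:Add2,r3:3,r4:2
cycle 13: stall // r0:70,r1:Add3,r2:Add2,r3:3,r4:2
cycle 14: CDB Add1=140; issue ADD r1<-Add1 // r0:70,r1:Add1,r2:Add2,r3:3,r4:2
cycle 15: issue MUL r3<-Mul1 // r0:70,r1:Add1,r2:Add2,r3:Mul1,r4:2
cycle 16: stall // r0:70,r1:Add1,r2:Add2,r3:Mul1,r4:2
cycle 17: CDB Add1=6; issue ADD r4<-Add1 // r0:70,r1:6,r2:Add2,r3:Mul1,r4:Add1
cycle 18: CDB Add2=280; issue MUL r3<-Mul2 // r0:70,r1:6,r2:280,r3:Mul2,r4:Add1
cycle 19: issue SUB r4<-Add2 // r0:70,r1:6,r2:280,r3:Mul2,r4:Add2
cycle 20: CDB Mul1=6 // r0:70,r1:6,r2:280,r3:Mul2,r4:Add2
cycle 21: CDB Add3=560 // r0:70,r1:6,r2:280,r3:Mul2,r4:Add2

STATUS = TAG Mul2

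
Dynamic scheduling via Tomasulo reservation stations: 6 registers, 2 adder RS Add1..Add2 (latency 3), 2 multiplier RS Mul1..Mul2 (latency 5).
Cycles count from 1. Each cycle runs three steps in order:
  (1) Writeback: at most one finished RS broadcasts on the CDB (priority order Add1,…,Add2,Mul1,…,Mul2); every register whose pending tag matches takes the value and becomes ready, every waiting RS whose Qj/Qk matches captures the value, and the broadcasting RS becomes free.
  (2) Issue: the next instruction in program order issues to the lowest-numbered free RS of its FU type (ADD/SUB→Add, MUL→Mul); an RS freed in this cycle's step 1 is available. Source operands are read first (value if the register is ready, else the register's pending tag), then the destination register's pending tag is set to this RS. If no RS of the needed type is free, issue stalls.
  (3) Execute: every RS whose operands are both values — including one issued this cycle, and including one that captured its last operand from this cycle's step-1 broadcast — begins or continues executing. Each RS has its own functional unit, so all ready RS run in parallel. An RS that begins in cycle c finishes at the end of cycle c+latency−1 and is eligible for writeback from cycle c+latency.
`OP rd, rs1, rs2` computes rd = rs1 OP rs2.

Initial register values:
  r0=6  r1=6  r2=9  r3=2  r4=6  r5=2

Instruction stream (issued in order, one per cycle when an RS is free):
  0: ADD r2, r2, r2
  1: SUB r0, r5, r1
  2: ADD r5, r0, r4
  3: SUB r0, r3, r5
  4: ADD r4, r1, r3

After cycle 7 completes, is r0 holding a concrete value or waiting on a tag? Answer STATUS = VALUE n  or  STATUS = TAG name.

STATUS = TAG Add2

  c1: issue ADD r2<-Add1  regs: r0:6,r1:6,r2:Add1,r3:2,r4:6,r5:2
  c2: issue SUB r0<-Add2  regs: r0:Add2,r1:6,r2:Add1,r3:2,r4:6,r5:2
  c3: stall  regs: r0:Add2,r1:6,r2:Add1,r3:2,r4:6,r5:2
  c4: CDB Add1=18; issue ADD r5<-Add1  regs: r0:Add2,r1:6,r2:18,r3:2,r4:6,r5:Add1
  c5: CDB Add2=-4; issue SUB r0<-Add2  regs: r0:Add2,r1:6,r2:18,r3:2,r4:6,r5:Add1
  c6: stall  regs: r0:Add2,r1:6,r2:18,r3:2,r4:6,r5:Add1
  c7: stall  regs: r0:Add2,r1:6,r2:18,r3:2,r4:6,r5:Add1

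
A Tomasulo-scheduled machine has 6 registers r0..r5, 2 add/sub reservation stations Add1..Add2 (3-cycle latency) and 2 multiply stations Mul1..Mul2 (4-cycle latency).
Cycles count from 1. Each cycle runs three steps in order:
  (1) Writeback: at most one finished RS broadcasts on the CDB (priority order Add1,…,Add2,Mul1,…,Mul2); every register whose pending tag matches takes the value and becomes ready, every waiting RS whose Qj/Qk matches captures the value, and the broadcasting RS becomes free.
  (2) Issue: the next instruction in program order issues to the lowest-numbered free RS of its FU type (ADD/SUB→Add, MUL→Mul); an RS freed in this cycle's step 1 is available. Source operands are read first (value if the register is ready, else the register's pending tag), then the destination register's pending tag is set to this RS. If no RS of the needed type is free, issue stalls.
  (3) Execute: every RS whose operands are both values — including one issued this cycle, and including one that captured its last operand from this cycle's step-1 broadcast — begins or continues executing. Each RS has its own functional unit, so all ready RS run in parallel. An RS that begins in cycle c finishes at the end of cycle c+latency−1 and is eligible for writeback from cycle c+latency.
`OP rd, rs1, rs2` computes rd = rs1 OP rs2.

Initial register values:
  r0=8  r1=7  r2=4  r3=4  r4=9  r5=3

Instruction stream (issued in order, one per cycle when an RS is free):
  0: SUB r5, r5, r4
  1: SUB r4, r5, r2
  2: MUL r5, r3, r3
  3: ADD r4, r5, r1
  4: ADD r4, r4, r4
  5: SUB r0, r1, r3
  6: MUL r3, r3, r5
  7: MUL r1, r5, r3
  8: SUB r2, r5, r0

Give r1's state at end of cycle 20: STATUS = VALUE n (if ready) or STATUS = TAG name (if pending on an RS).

cycle 1: issue SUB r5<-Add1 // r0:8,r1:7,r2:4,r3:4,r4:9,r5:Add1
cycle 2: issue SUB r4<-Add2 // r0:8,r1:7,r2:4,r3:4,r4:Add2,r5:Add1
cycle 3: issue MUL r5<-Mul1 // r0:8,r1:7,r2:4,r3:4,r4:Add2,r5:Mul1
cycle 4: CDB Add1=-6; issue ADD r4<-Add1 // r0:8,r1:7,r2:4,r3:4,r4:Add1,r5:Mul1
cycle 5: stall // r0:8,r1:7,r2:4,r3:4,r4:Add1,r5:Mul1
cycle 6: stall // r0:8,r1:7,r2:4,r3:4,r4:Add1,r5:Mul1
cycle 7: CDB Add2=-10; issue ADD r4<-Add2 // r0:8,r1:7,r2:4,r3:4,r4:Add2,r5:Mul1
cycle 8: CDB Mul1=16; stall // r0:8,r1:7,r2:4,r3:4,r4:Add2,r5:16
cycle 9: stall // r0:8,r1:7,r2:4,r3:4,r4:Add2,r5:16
cycle 10: stall // r0:8,r1:7,r2:4,r3:4,r4:Add2,r5:16
cycle 11: CDB Add1=23; issue SUB r0<-Add1 // r0:Add1,r1:7,r2:4,r3:4,r4:Add2,r5:16
cycle 12: issue MUL r3<-Mul1 // r0:Add1,r1:7,r2:4,r3:Mul1,r4:Add2,r5:16
cycle 13: issue MUL r1<-Mul2 // r0:Add1,r1:Mul2,r2:4,r3:Mul1,r4:Add2,r5:16
cycle 14: CDB Add1=3; issue SUB r2<-Add1 // r0:3,r1:Mul2,r2:Add1,r3:Mul1,r4:Add2,r5:16
cycle 15: CDB Add2=46 // r0:3,r1:Mul2,r2:Add1,r3:Mul1,r4:46,r5:16
cycle 16: CDB Mul1=64 // r0:3,r1:Mul2,r2:Add1,r3:64,r4:46,r5:16
cycle 17: CDB Add1=13 // r0:3,r1:Mul2,r2:13,r3:64,r4:46,r5:16
cycle 18: - // r0:3,r1:Mul2,r2:13,r3:64,r4:46,r5:16
cycle 19: - // r0:3,r1:Mul2,r2:13,r3:64,r4:46,r5:16
cycle 20: CDB Mul2=1024 // r0:3,r1:1024,r2:13,r3:64,r4:46,r5:16

STATUS = VALUE 1024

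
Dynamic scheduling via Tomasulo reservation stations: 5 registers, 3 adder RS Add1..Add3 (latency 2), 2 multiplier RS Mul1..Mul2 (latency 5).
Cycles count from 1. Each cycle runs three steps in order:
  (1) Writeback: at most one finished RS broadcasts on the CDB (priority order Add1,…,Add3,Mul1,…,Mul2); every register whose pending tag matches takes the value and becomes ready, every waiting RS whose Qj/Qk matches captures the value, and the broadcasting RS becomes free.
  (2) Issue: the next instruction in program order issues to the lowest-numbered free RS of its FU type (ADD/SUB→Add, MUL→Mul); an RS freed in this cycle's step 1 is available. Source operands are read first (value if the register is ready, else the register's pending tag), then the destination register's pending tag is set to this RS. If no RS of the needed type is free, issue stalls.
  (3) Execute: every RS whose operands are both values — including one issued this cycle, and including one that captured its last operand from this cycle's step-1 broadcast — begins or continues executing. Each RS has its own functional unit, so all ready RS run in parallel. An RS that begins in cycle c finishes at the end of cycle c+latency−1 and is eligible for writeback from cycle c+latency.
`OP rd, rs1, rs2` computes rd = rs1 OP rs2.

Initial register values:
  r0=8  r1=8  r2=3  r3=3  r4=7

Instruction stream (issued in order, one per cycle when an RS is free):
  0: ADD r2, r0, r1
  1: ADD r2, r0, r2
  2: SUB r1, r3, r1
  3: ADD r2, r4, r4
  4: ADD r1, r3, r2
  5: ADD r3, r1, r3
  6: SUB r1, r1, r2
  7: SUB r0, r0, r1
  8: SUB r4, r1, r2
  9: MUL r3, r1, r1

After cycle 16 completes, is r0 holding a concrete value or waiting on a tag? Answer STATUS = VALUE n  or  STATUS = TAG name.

cycle 1: issue ADD r2<-Add1 // r0:8,r1:8,r2:Add1,r3:3,r4:7
cycle 2: issue ADD r2<-Add2 // r0:8,r1:8,r2:Add2,r3:3,r4:7
cycle 3: CDB Add1=16; issue SUB r1<-Add1 // r0:8,r1:Add1,r2:Add2,r3:3,r4:7
cycle 4: issue ADD r2<-Add3 // r0:8,r1:Add1,r2:Add3,r3:3,r4:7
cycle 5: CDB Add1=-5; issue ADD r1<-Add1 // r0:8,r1:Add1,r2:Add3,r3:3,r4:7
cycle 6: CDB Add2=24; issue ADD r3<-Add2 // r0:8,r1:Add1,r2:Add3,r3:Add2,r4:7
cycle 7: CDB Add3=14; issue SUB r1<-Add3 // r0:8,r1:Add3,r2:14,r3:Add2,r4:7
cycle 8: stall // r0:8,r1:Add3,r2:14,r3:Add2,r4:7
cycle 9: CDB Add1=17; issue SUB r0<-Add1 // r0:Add1,r1:Add3,r2:14,r3:Add2,r4:7
cycle 10: stall // r0:Add1,r1:Add3,r2:14,r3:Add2,r4:7
cycle 11: CDB Add2=20; issue SUB r4<-Add2 // r0:Add1,r1:Add3,r2:14,r3:20,r4:Add2
cycle 12: CDB Add3=3; issue MUL r3<-Mul1 // r0:Add1,r1:3,r2:14,r3:Mul1,r4:Add2
cycle 13: - // r0:Add1,r1:3,r2:14,r3:Mul1,r4:Add2
cycle 14: CDB Add1=5 // r0:5,r1:3,r2:14,r3:Mul1,r4:Add2
cycle 15: CDB Add2=-11 // r0:5,r1:3,r2:14,r3:Mul1,r4:-11
cycle 16: - // r0:5,r1:3,r2:14,r3:Mul1,r4:-11

STATUS = VALUE 5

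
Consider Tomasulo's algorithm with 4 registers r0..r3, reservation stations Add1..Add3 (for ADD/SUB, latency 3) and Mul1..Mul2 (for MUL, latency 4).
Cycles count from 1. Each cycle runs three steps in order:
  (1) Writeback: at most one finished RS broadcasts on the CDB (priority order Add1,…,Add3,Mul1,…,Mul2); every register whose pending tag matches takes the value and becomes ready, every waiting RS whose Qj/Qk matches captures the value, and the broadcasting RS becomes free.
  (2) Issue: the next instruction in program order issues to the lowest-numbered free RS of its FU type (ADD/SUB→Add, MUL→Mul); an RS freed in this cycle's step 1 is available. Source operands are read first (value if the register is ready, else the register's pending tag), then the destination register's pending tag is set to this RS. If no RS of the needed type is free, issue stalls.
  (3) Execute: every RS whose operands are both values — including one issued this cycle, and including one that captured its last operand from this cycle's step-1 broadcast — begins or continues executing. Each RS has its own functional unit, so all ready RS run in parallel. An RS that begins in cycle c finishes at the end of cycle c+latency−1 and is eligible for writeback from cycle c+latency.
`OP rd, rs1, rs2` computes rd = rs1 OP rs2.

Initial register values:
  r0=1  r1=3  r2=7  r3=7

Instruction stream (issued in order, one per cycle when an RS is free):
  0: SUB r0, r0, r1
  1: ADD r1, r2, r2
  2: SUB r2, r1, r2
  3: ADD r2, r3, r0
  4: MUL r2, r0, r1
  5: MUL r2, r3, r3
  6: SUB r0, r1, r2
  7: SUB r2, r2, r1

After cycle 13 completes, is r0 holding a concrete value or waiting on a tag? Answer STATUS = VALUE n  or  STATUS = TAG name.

STATUS = VALUE -35

  c1: issue SUB r0<-Add1  regs: r0:Add1,r1:3,r2:7,r3:7
  c2: issue ADD r1<-Add2  regs: r0:Add1,r1:Add2,r2:7,r3:7
  c3: issue SUB r2<-Add3  regs: r0:Add1,r1:Add2,r2:Add3,r3:7
  c4: CDB Add1=-2; issue ADD r2<-Add1  regs: r0:-2,r1:Add2,r2:Add1,r3:7
  c5: CDB Add2=14; issue MUL r2<-Mul1  regs: r0:-2,r1:14,r2:Mul1,r3:7
  c6: issue MUL r2<-Mul2  regs: r0:-2,r1:14,r2:Mul2,r3:7
  c7: CDB Add1=5; issue SUB r0<-Add1  regs: r0:Add1,r1:14,r2:Mul2,r3:7
  c8: CDB Add3=7; issue SUB r2<-Add2  regs: r0:Add1,r1:14,r2:Add2,r3:7
  c9: CDB Mul1=-28  regs: r0:Add1,r1:14,r2:Add2,r3:7
  c10: CDB Mul2=49  regs: r0:Add1,r1:14,r2:Add2,r3:7
  c11: -  regs: r0:Add1,r1:14,r2:Add2,r3:7
  c12: -  regs: r0:Add1,r1:14,r2:Add2,r3:7
  c13: CDB Add1=-35  regs: r0:-35,r1:14,r2:Add2,r3:7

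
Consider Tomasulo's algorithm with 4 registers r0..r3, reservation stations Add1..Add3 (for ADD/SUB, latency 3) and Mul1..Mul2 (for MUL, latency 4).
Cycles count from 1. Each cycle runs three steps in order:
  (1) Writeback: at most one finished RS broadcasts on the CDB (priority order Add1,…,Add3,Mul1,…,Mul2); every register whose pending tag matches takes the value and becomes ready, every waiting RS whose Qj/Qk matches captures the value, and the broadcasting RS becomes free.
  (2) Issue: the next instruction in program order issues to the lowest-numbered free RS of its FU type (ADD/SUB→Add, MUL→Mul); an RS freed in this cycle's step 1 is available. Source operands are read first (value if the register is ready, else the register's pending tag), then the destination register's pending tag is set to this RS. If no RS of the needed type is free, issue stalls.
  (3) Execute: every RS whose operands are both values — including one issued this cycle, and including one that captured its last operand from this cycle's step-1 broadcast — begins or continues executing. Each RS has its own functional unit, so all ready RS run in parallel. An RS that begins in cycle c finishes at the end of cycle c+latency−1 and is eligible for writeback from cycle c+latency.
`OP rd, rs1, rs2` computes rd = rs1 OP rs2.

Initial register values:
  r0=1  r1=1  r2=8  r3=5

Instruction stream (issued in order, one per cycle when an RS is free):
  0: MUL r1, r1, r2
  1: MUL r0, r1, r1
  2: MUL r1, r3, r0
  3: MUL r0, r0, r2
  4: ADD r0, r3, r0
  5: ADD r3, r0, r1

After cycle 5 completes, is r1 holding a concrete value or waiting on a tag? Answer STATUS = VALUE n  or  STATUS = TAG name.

cycle 1: issue MUL r1<-Mul1 // r0:1,r1:Mul1,r2:8,r3:5
cycle 2: issue MUL r0<-Mul2 // r0:Mul2,r1:Mul1,r2:8,r3:5
cycle 3: stall // r0:Mul2,r1:Mul1,r2:8,r3:5
cycle 4: stall // r0:Mul2,r1:Mul1,r2:8,r3:5
cycle 5: CDB Mul1=8; issue MUL r1<-Mul1 // r0:Mul2,r1:Mul1,r2:8,r3:5

STATUS = TAG Mul1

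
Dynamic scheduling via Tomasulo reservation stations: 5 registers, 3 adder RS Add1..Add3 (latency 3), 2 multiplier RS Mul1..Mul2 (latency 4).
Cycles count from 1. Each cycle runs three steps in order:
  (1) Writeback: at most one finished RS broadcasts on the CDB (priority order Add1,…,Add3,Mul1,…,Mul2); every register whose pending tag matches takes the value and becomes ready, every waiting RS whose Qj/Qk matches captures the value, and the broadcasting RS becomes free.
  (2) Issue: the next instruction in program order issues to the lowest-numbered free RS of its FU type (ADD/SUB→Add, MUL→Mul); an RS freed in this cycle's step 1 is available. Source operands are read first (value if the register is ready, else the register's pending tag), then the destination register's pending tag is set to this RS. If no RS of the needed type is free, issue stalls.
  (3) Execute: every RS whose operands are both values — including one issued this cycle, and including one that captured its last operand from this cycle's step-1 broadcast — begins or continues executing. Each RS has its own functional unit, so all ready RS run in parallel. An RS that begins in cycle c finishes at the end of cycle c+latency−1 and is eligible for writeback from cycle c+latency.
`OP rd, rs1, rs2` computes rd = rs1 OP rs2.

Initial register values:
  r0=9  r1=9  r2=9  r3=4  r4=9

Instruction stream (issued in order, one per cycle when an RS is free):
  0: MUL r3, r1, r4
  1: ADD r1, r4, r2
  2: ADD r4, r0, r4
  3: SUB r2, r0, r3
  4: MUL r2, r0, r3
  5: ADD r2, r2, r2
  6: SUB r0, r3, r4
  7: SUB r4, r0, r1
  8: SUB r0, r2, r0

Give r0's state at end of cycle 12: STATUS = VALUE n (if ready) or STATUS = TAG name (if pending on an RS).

cycle 1: issue MUL r3<-Mul1 // r0:9,r1:9,r2:9,r3:Mul1,r4:9
cycle 2: issue ADD r1<-Add1 // r0:9,r1:Add1,r2:9,r3:Mul1,r4:9
cycle 3: issue ADD r4<-Add2 // r0:9,r1:Add1,r2:9,r3:Mul1,r4:Add2
cycle 4: issue SUB r2<-Add3 // r0:9,r1:Add1,r2:Add3,r3:Mul1,r4:Add2
cycle 5: CDB Add1=18; issue MUL r2<-Mul2 // r0:9,r1:18,r2:Mul2,r3:Mul1,r4:Add2
cycle 6: CDB Add2=18; issue ADD r2<-Add1 // r0:9,r1:18,r2:Add1,r3:Mul1,r4:18
cycle 7: CDB Mul1=81; issue SUB r0<-Add2 // r0:Add2,r1:18,r2:Add1,r3:81,r4:18
cycle 8: stall // r0:Add2,r1:18,r2:Add1,r3:81,r4:18
cycle 9: stall // r0:Add2,r1:18,r2:Add1,r3:81,r4:18
cycle 10: CDB Add2=63; issue SUB r4<-Add2 // r0:63,r1:18,r2:Add1,r3:81,r4:Add2
cycle 11: CDB Add3=-72; issue SUB r0<-Add3 // r0:Add3,r1:18,r2:Add1,r3:81,r4:Add2
cycle 12: CDB Mul2=729 // r0:Add3,r1:18,r2:Add1,r3:81,r4:Add2

STATUS = TAG Add3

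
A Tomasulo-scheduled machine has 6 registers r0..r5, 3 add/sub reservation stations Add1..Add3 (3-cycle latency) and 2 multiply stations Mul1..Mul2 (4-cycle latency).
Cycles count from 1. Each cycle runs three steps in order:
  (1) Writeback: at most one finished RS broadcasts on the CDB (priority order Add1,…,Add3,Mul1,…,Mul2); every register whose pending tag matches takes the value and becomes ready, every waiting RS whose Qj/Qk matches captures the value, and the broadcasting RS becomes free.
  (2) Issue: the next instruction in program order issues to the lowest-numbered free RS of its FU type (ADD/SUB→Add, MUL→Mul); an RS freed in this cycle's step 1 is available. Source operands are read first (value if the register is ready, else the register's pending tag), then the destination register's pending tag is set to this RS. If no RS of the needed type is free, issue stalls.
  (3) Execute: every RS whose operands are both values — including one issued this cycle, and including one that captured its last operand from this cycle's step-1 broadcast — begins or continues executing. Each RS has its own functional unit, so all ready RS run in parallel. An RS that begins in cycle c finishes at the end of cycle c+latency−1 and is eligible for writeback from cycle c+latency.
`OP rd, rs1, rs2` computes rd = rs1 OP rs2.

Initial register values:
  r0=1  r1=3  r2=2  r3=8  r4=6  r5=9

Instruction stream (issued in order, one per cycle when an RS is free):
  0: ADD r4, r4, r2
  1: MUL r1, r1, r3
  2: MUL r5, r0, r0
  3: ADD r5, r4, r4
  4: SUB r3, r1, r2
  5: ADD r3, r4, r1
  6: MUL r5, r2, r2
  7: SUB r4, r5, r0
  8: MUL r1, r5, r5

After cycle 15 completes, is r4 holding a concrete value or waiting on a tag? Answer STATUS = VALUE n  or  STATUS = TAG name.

STATUS = VALUE 3

  c1: issue ADD r4<-Add1  regs: r0:1,r1:3,r2:2,r3:8,r4:Add1,r5:9
  c2: issue MUL r1<-Mul1  regs: r0:1,r1:Mul1,r2:2,r3:8,r4:Add1,r5:9
  c3: issue MUL r5<-Mul2  regs: r0:1,r1:Mul1,r2:2,r3:8,r4:Add1,r5:Mul2
  c4: CDB Add1=8; issue ADD r5<-Add1  regs: r0:1,r1:Mul1,r2:2,r3:8,r4:8,r5:Add1
  c5: issue SUB r3<-Add2  regs: r0:1,r1:Mul1,r2:2,r3:Add2,r4:8,r5:Add1
  c6: CDB Mul1=24; issue ADD r3<-Add3  regs: r0:1,r1:24,r2:2,r3:Add3,r4:8,r5:Add1
  c7: CDB Add1=16; issue MUL r5<-Mul1  regs: r0:1,r1:24,r2:2,r3:Add3,r4:8,r5:Mul1
  c8: CDB Mul2=1; issue SUB r4<-Add1  regs: r0:1,r1:24,r2:2,r3:Add3,r4:Add1,r5:Mul1
  c9: CDB Add2=22; issue MUL r1<-Mul2  regs: r0:1,r1:Mul2,r2:2,r3:Add3,r4:Add1,r5:Mul1
  c10: CDB Add3=32  regs: r0:1,r1:Mul2,r2:2,r3:32,r4:Add1,r5:Mul1
  c11: CDB Mul1=4  regs: r0:1,r1:Mul2,r2:2,r3:32,r4:Add1,r5:4
  c12: -  regs: r0:1,r1:Mul2,r2:2,r3:32,r4:Add1,r5:4
  c13: -  regs: r0:1,r1:Mul2,r2:2,r3:32,r4:Add1,r5:4
  c14: CDB Add1=3  regs: r0:1,r1:Mul2,r2:2,r3:32,r4:3,r5:4
  c15: CDB Mul2=16  regs: r0:1,r1:16,r2:2,r3:32,r4:3,r5:4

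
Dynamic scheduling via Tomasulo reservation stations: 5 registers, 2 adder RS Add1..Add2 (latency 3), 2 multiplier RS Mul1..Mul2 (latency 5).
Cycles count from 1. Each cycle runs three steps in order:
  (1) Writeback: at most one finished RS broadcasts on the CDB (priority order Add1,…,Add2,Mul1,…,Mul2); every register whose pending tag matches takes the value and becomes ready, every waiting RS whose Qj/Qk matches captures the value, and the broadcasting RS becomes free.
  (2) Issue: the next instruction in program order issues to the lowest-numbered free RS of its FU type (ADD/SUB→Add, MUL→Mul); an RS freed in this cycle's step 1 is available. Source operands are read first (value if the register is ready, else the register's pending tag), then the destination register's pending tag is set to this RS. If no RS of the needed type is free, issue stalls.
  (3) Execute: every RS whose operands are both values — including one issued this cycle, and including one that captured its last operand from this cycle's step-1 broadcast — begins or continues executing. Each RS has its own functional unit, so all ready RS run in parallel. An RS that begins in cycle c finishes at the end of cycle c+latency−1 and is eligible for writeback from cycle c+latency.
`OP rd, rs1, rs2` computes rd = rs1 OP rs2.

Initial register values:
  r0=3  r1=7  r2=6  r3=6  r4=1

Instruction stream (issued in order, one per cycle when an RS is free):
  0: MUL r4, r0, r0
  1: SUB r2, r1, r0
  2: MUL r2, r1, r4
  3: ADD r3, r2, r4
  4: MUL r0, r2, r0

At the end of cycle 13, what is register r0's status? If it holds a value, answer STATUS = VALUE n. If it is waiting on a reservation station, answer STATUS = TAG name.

STATUS = TAG Mul1

c1: issue MUL r4<-Mul1 | r0:3,r1:7,r2:6,r3:6,r4:Mul1
c2: issue SUB r2<-Add1 | r0:3,r1:7,r2:Add1,r3:6,r4:Mul1
c3: issue MUL r2<-Mul2 | r0:3,r1:7,r2:Mul2,r3:6,r4:Mul1
c4: issue ADD r3<-Add2 | r0:3,r1:7,r2:Mul2,r3:Add2,r4:Mul1
c5: CDB Add1=4; stall | r0:3,r1:7,r2:Mul2,r3:Add2,r4:Mul1
c6: CDB Mul1=9; issue MUL r0<-Mul1 | r0:Mul1,r1:7,r2:Mul2,r3:Add2,r4:9
c7: - | r0:Mul1,r1:7,r2:Mul2,r3:Add2,r4:9
c8: - | r0:Mul1,r1:7,r2:Mul2,r3:Add2,r4:9
c9: - | r0:Mul1,r1:7,r2:Mul2,r3:Add2,r4:9
c10: - | r0:Mul1,r1:7,r2:Mul2,r3:Add2,r4:9
c11: CDB Mul2=63 | r0:Mul1,r1:7,r2:63,r3:Add2,r4:9
c12: - | r0:Mul1,r1:7,r2:63,r3:Add2,r4:9
c13: - | r0:Mul1,r1:7,r2:63,r3:Add2,r4:9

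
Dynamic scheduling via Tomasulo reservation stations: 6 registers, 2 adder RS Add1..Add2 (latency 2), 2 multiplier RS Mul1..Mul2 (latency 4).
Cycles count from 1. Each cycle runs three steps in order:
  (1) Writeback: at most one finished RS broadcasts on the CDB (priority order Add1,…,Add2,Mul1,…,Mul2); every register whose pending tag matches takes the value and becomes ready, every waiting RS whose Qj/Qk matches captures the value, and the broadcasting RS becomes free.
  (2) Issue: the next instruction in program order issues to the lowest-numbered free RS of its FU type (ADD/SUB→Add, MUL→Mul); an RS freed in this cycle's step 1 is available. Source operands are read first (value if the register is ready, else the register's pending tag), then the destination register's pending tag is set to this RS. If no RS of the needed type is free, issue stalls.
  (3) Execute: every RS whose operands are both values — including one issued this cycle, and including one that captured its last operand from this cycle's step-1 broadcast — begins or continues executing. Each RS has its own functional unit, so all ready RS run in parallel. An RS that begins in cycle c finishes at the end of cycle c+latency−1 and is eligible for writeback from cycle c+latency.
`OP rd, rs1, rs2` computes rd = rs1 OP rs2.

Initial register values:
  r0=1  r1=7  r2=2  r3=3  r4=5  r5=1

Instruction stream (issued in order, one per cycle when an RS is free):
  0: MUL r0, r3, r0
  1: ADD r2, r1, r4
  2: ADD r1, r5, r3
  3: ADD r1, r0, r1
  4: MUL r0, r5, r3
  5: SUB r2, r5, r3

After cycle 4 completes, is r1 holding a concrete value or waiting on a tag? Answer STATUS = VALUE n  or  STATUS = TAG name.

STATUS = TAG Add1

  c1: issue MUL r0<-Mul1  regs: r0:Mul1,r1:7,r2:2,r3:3,r4:5,r5:1
  c2: issue ADD r2<-Add1  regs: r0:Mul1,r1:7,r2:Add1,r3:3,r4:5,r5:1
  c3: issue ADD r1<-Add2  regs: r0:Mul1,r1:Add2,r2:Add1,r3:3,r4:5,r5:1
  c4: CDB Add1=12; issue ADD r1<-Add1  regs: r0:Mul1,r1:Add1,r2:12,r3:3,r4:5,r5:1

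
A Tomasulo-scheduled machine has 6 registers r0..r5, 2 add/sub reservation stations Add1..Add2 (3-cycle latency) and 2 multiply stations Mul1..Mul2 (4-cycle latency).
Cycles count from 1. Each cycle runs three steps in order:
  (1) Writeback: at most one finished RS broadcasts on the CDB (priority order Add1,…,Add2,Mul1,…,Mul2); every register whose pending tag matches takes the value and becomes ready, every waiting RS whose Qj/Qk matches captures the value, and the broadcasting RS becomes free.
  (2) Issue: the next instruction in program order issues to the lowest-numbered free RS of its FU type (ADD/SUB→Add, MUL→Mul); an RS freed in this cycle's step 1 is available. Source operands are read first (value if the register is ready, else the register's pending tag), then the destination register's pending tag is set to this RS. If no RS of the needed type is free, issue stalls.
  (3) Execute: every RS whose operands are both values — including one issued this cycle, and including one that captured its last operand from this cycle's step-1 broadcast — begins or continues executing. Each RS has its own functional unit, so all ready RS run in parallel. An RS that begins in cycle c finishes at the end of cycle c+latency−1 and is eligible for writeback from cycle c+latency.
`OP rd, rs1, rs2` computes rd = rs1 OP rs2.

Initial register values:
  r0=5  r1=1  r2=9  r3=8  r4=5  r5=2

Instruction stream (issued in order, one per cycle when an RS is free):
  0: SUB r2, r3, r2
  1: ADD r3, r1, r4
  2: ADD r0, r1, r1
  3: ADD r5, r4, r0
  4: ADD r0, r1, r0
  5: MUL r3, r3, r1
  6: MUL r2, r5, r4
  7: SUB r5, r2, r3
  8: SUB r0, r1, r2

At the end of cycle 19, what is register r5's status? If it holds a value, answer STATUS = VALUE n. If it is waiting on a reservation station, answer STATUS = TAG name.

STATUS = VALUE 29

cycle 1: issue SUB r2<-Add1 // r0:5,r1:1,r2:Add1,r3:8,r4:5,r5:2
cycle 2: issue ADD r3<-Add2 // r0:5,r1:1,r2:Add1,r3:Add2,r4:5,r5:2
cycle 3: stall // r0:5,r1:1,r2:Add1,r3:Add2,r4:5,r5:2
cycle 4: CDB Add1=-1; issue ADD r0<-Add1 // r0:Add1,r1:1,r2:-1,r3:Add2,r4:5,r5:2
cycle 5: CDB Add2=6; issue ADD r5<-Add2 // r0:Add1,r1:1,r2:-1,r3:6,r4:5,r5:Add2
cycle 6: stall // r0:Add1,r1:1,r2:-1,r3:6,r4:5,r5:Add2
cycle 7: CDB Add1=2; issue ADD r0<-Add1 // r0:Add1,r1:1,r2:-1,r3:6,r4:5,r5:Add2
cycle 8: issue MUL r3<-Mul1 // r0:Add1,r1:1,r2:-1,r3:Mul1,r4:5,r5:Add2
cycle 9: issue MUL r2<-Mul2 // r0:Add1,r1:1,r2:Mul2,r3:Mul1,r4:5,r5:Add2
cycle 10: CDB Add1=3; issue SUB r5<-Add1 // r0:3,r1:1,r2:Mul2,r3:Mul1,r4:5,r5:Add1
cycle 11: CDB Add2=7; issue SUB r0<-Add2 // r0:Add2,r1:1,r2:Mul2,r3:Mul1,r4:5,r5:Add1
cycle 12: CDB Mul1=6 // r0:Add2,r1:1,r2:Mul2,r3:6,r4:5,r5:Add1
cycle 13: - // r0:Add2,r1:1,r2:Mul2,r3:6,r4:5,r5:Add1
cycle 14: - // r0:Add2,r1:1,r2:Mul2,r3:6,r4:5,r5:Add1
cycle 15: CDB Mul2=35 // r0:Add2,r1:1,r2:35,r3:6,r4:5,r5:Add1
cycle 16: - // r0:Add2,r1:1,r2:35,r3:6,r4:5,r5:Add1
cycle 17: - // r0:Add2,r1:1,r2:35,r3:6,r4:5,r5:Add1
cycle 18: CDB Add1=29 // r0:Add2,r1:1,r2:35,r3:6,r4:5,r5:29
cycle 19: CDB Add2=-34 // r0:-34,r1:1,r2:35,r3:6,r4:5,r5:29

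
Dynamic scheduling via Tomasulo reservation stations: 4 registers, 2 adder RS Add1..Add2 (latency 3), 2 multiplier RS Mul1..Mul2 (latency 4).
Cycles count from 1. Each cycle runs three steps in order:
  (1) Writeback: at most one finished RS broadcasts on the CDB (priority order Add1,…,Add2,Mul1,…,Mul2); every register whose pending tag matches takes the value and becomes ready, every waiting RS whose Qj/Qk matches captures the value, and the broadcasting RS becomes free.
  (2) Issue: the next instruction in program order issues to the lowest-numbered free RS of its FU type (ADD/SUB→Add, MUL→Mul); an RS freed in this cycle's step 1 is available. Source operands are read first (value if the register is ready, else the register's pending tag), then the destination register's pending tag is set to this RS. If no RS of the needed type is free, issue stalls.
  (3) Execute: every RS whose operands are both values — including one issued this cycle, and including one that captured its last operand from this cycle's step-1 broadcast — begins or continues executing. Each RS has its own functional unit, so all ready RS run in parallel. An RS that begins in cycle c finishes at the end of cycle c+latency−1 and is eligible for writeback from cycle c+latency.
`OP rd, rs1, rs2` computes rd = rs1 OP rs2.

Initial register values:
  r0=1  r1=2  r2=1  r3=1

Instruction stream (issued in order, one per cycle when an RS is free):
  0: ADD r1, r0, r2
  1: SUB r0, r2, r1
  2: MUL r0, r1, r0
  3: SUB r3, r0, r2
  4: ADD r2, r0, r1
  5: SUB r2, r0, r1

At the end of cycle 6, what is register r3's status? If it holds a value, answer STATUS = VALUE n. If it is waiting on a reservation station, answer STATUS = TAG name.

STATUS = TAG Add1

cycle 1: issue ADD r1<-Add1 // r0:1,r1:Add1,r2:1,r3:1
cycle 2: issue SUB r0<-Add2 // r0:Add2,r1:Add1,r2:1,r3:1
cycle 3: issue MUL r0<-Mul1 // r0:Mul1,r1:Add1,r2:1,r3:1
cycle 4: CDB Add1=2; issue SUB r3<-Add1 // r0:Mul1,r1:2,r2:1,r3:Add1
cycle 5: stall // r0:Mul1,r1:2,r2:1,r3:Add1
cycle 6: stall // r0:Mul1,r1:2,r2:1,r3:Add1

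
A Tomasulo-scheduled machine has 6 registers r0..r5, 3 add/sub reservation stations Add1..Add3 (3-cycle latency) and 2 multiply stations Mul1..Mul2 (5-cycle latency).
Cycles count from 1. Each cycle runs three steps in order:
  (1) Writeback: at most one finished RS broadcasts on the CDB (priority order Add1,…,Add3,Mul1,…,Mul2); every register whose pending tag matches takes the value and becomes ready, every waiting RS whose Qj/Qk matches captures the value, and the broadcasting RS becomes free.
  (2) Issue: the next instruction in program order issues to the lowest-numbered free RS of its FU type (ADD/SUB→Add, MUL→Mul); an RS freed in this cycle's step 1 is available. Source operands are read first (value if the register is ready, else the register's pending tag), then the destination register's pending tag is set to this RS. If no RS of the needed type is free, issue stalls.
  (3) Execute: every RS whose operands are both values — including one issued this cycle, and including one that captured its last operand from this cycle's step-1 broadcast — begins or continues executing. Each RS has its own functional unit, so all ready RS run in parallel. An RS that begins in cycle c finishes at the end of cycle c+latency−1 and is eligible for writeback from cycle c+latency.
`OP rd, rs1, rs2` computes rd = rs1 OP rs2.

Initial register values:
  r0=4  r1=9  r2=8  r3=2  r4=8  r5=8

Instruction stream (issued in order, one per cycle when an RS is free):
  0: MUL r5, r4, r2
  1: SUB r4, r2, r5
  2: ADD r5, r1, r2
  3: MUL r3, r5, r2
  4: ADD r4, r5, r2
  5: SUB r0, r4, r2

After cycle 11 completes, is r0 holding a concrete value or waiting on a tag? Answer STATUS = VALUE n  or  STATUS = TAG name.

STATUS = TAG Add2

cycle 1: issue MUL r5<-Mul1 // r0:4,r1:9,r2:8,r3:2,r4:8,r5:Mul1
cycle 2: issue SUB r4<-Add1 // r0:4,r1:9,r2:8,r3:2,r4:Add1,r5:Mul1
cycle 3: issue ADD r5<-Add2 // r0:4,r1:9,r2:8,r3:2,r4:Add1,r5:Add2
cycle 4: issue MUL r3<-Mul2 // r0:4,r1:9,r2:8,r3:Mul2,r4:Add1,r5:Add2
cycle 5: issue ADD r4<-Add3 // r0:4,r1:9,r2:8,r3:Mul2,r4:Add3,r5:Add2
cycle 6: CDB Add2=17; issue SUB r0<-Add2 // r0:Add2,r1:9,r2:8,r3:Mul2,r4:Add3,r5:17
cycle 7: CDB Mul1=64 // r0:Add2,r1:9,r2:8,r3:Mul2,r4:Add3,r5:17
cycle 8: - // r0:Add2,r1:9,r2:8,r3:Mul2,r4:Add3,r5:17
cycle 9: CDB Add3=25 // r0:Add2,r1:9,r2:8,r3:Mul2,r4:25,r5:17
cycle 10: CDB Add1=-56 // r0:Add2,r1:9,r2:8,r3:Mul2,r4:25,r5:17
cycle 11: CDB Mul2=136 // r0:Add2,r1:9,r2:8,r3:136,r4:25,r5:17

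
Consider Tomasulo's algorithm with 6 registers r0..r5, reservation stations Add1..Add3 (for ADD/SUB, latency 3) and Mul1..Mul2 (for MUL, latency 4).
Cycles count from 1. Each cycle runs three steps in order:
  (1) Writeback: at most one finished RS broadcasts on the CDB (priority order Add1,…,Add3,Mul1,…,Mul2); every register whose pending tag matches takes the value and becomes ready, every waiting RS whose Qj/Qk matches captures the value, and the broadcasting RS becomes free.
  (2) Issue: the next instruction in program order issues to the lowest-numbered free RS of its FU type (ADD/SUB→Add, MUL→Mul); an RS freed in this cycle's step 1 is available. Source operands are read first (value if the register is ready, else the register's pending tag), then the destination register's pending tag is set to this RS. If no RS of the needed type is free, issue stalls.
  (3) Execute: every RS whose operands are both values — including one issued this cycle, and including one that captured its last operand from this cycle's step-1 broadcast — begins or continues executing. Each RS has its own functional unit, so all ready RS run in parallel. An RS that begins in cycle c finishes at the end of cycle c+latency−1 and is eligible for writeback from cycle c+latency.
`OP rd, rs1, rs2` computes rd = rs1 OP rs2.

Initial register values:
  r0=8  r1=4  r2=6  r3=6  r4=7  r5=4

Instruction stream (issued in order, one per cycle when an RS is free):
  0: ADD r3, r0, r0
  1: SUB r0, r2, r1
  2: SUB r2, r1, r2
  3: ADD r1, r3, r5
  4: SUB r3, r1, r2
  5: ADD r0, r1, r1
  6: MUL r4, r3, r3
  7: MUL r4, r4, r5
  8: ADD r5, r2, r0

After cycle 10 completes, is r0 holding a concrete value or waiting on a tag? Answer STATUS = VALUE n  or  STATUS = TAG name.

STATUS = TAG Add3

cycle 1: issue ADD r3<-Add1 // r0:8,r1:4,r2:6,r3:Add1,r4:7,r5:4
cycle 2: issue SUB r0<-Add2 // r0:Add2,r1:4,r2:6,r3:Add1,r4:7,r5:4
cycle 3: issue SUB r2<-Add3 // r0:Add2,r1:4,r2:Add3,r3:Add1,r4:7,r5:4
cycle 4: CDB Add1=16; issue ADD r1<-Add1 // r0:Add2,r1:Add1,r2:Add3,r3:16,r4:7,r5:4
cycle 5: CDB Add2=2; issue SUB r3<-Add2 // r0:2,r1:Add1,r2:Add3,r3:Add2,r4:7,r5:4
cycle 6: CDB Add3=-2; issue ADD r0<-Add3 // r0:Add3,r1:Add1,r2:-2,r3:Add2,r4:7,r5:4
cycle 7: CDB Add1=20; issue MUL r4<-Mul1 // r0:Add3,r1:20,r2:-2,r3:Add2,r4:Mul1,r5:4
cycle 8: issue MUL r4<-Mul2 // r0:Add3,r1:20,r2:-2,r3:Add2,r4:Mul2,r5:4
cycle 9: issue ADD r5<-Add1 // r0:Add3,r1:20,r2:-2,r3:Add2,r4:Mul2,r5:Add1
cycle 10: CDB Add2=22 // r0:Add3,r1:20,r2:-2,r3:22,r4:Mul2,r5:Add1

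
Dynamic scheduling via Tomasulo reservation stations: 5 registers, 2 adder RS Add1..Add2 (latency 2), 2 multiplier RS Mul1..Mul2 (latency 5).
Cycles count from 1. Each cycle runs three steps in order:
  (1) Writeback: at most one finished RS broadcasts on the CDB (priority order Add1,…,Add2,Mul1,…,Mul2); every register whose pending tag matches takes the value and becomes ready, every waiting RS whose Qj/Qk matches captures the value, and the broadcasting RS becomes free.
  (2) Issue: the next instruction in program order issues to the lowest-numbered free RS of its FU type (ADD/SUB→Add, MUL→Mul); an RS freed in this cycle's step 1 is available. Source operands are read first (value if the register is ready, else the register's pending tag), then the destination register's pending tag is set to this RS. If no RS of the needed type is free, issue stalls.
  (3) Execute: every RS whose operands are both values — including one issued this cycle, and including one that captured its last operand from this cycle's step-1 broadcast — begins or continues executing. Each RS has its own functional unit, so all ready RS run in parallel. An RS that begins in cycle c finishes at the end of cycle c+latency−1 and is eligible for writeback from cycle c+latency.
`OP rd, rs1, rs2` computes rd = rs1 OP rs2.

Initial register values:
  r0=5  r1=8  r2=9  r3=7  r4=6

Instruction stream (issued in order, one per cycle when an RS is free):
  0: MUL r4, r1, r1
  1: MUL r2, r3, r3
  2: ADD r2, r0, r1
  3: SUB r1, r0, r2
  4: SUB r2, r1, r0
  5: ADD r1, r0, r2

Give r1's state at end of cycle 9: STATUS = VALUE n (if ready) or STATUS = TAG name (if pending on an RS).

  c1: issue MUL r4<-Mul1  regs: r0:5,r1:8,r2:9,r3:7,r4:Mul1
  c2: issue MUL r2<-Mul2  regs: r0:5,r1:8,r2:Mul2,r3:7,r4:Mul1
  c3: issue ADD r2<-Add1  regs: r0:5,r1:8,r2:Add1,r3:7,r4:Mul1
  c4: issue SUB r1<-Add2  regs: r0:5,r1:Add2,r2:Add1,r3:7,r4:Mul1
  c5: CDB Add1=13; issue SUB r2<-Add1  regs: r0:5,r1:Add2,r2:Add1,r3:7,r4:Mul1
  c6: CDB Mul1=64; stall  regs: r0:5,r1:Add2,r2:Add1,r3:7,r4:64
  c7: CDB Add2=-8; issue ADD r1<-Add2  regs: r0:5,r1:Add2,r2:Add1,r3:7,r4:64
  c8: CDB Mul2=49  regs: r0:5,r1:Add2,r2:Add1,r3:7,r4:64
  c9: CDB Add1=-13  regs: r0:5,r1:Add2,r2:-13,r3:7,r4:64

STATUS = TAG Add2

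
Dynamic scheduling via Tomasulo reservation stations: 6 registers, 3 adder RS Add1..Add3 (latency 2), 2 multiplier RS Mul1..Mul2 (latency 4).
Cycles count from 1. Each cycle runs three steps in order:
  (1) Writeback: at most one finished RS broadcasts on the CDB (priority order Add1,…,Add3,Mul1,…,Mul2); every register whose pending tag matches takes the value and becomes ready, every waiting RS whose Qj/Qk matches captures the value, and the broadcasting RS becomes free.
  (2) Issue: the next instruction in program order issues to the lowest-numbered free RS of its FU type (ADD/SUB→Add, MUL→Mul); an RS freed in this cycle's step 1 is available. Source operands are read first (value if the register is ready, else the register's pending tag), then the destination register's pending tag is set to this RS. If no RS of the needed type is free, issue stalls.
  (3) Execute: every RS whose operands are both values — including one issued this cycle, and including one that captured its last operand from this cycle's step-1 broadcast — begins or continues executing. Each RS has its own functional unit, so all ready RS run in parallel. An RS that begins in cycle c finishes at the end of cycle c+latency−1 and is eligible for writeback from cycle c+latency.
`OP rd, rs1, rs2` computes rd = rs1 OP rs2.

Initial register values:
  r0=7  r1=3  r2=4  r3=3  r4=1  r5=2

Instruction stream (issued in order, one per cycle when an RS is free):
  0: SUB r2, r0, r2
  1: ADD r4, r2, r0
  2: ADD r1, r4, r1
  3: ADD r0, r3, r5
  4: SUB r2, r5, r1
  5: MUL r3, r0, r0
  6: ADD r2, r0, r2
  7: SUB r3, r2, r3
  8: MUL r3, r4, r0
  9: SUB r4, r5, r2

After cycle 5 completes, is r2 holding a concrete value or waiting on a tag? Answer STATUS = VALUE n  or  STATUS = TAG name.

cycle 1: issue SUB r2<-Add1 // r0:7,r1:3,r2:Add1,r3:3,r4:1,r5:2
cycle 2: issue ADD r4<-Add2 // r0:7,r1:3,r2:Add1,r3:3,r4:Add2,r5:2
cycle 3: CDB Add1=3; issue ADD r1<-Add1 // r0:7,r1:Add1,r2:3,r3:3,r4:Add2,r5:2
cycle 4: issue ADD r0<-Add3 // r0:Add3,r1:Add1,r2:3,r3:3,r4:Add2,r5:2
cycle 5: CDB Add2=10; issue SUB r2<-Add2 // r0:Add3,r1:Add1,r2:Add2,r3:3,r4:10,r5:2

STATUS = TAG Add2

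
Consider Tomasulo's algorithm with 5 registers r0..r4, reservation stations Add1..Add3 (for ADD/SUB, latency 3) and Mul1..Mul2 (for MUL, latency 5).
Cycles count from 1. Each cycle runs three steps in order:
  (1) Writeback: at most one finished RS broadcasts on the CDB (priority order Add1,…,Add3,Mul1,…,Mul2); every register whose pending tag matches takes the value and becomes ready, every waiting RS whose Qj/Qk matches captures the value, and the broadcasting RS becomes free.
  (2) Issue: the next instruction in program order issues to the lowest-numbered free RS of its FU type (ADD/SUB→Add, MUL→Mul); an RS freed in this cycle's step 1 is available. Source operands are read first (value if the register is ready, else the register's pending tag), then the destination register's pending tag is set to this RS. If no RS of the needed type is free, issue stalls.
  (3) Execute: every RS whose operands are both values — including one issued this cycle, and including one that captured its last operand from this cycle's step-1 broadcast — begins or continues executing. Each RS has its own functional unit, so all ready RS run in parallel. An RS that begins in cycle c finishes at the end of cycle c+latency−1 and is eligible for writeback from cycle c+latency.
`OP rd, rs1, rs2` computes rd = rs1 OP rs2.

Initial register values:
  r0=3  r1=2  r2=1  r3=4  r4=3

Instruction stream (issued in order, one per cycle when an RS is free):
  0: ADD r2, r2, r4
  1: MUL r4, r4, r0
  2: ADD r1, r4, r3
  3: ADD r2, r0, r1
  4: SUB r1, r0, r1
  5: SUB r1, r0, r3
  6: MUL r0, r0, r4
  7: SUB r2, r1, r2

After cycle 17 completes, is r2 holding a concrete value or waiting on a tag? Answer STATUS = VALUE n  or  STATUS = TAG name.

STATUS = VALUE -17

  c1: issue ADD r2<-Add1  regs: r0:3,r1:2,r2:Add1,r3:4,r4:3
  c2: issue MUL r4<-Mul1  regs: r0:3,r1:2,r2:Add1,r3:4,r4:Mul1
  c3: issue ADD r1<-Add2  regs: r0:3,r1:Add2,r2:Add1,r3:4,r4:Mul1
  c4: CDB Add1=4; issue ADD r2<-Add1  regs: r0:3,r1:Add2,r2:Add1,r3:4,r4:Mul1
  c5: issue SUB r1<-Add3  regs: r0:3,r1:Add3,r2:Add1,r3:4,r4:Mul1
  c6: stall  regs: r0:3,r1:Add3,r2:Add1,r3:4,r4:Mul1
  c7: CDB Mul1=9; stall  regs: r0:3,r1:Add3,r2:Add1,r3:4,r4:9
  c8: stall  regs: r0:3,r1:Add3,r2:Add1,r3:4,r4:9
  c9: stall  regs: r0:3,r1:Add3,r2:Add1,r3:4,r4:9
  c10: CDB Add2=13; issue SUB r1<-Add2  regs: r0:3,r1:Add2,r2:Add1,r3:4,r4:9
  c11: issue MUL r0<-Mul1  regs: r0:Mul1,r1:Add2,r2:Add1,r3:4,r4:9
  c12: stall  regs: r0:Mul1,r1:Add2,r2:Add1,r3:4,r4:9
  c13: CDB Add1=16; issue SUB r2<-Add1  regs: r0:Mul1,r1:Add2,r2:Add1,r3:4,r4:9
  c14: CDB Add2=-1  regs: r0:Mul1,r1:-1,r2:Add1,r3:4,r4:9
  c15: CDB Add3=-10  regs: r0:Mul1,r1:-1,r2:Add1,r3:4,r4:9
  c16: CDB Mul1=27  regs: r0:27,r1:-1,r2:Add1,r3:4,r4:9
  c17: CDB Add1=-17  regs: r0:27,r1:-1,r2:-17,r3:4,r4:9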